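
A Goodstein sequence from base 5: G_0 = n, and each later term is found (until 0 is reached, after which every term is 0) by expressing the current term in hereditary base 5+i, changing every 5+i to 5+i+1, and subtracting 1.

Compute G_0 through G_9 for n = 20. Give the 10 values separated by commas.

G_0 = 20. HB_5(20) = 4·5. Bump = 24. G_1 = 23.
G_1 = 23. HB_6(23) = 3·6 + 5. Bump = 26. G_2 = 25.
G_2 = 25. HB_7(25) = 3·7 + 4. Bump = 28. G_3 = 27.
G_3 = 27. HB_8(27) = 3·8 + 3. Bump = 30. G_4 = 29.
G_4 = 29. HB_9(29) = 3·9 + 2. Bump = 32. G_5 = 31.
G_5 = 31. HB_10(31) = 3·10 + 1. Bump = 34. G_6 = 33.
G_6 = 33. HB_11(33) = 3·11. Bump = 36. G_7 = 35.
G_7 = 35. HB_12(35) = 2·12 + 11. Bump = 37. G_8 = 36.
G_8 = 36. HB_13(36) = 2·13 + 10. Bump = 38. G_9 = 37.

20, 23, 25, 27, 29, 31, 33, 35, 36, 37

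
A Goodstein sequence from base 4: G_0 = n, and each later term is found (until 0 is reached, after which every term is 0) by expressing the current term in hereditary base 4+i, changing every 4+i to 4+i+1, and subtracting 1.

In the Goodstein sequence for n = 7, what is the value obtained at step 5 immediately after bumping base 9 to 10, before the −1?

(0) 7|_4 = 4 + 3 ↦ 5 + 3|_5 = 8 ⇒ 7
(1) 7|_5 = 5 + 2 ↦ 6 + 2|_6 = 8 ⇒ 7
(2) 7|_6 = 6 + 1 ↦ 7 + 1|_7 = 8 ⇒ 7
(3) 7|_7 = 7 ↦ 8|_8 = 8 ⇒ 7
(4) 7|_8 = 7 ↦ 7|_9 = 7 ⇒ 6

6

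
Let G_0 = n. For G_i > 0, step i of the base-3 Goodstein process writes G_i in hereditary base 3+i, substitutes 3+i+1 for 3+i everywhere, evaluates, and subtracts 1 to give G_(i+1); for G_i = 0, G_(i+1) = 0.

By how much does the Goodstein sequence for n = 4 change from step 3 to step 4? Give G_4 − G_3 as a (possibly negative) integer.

4 —HB3→ 3 + 1 —bump→ 4 + 1 = 5 —(−1)→ 4
4 —HB4→ 4 —bump→ 5 = 5 —(−1)→ 4
4 —HB5→ 4 —bump→ 4 = 4 —(−1)→ 3
3 —HB6→ 3 —bump→ 3 = 3 —(−1)→ 2

-1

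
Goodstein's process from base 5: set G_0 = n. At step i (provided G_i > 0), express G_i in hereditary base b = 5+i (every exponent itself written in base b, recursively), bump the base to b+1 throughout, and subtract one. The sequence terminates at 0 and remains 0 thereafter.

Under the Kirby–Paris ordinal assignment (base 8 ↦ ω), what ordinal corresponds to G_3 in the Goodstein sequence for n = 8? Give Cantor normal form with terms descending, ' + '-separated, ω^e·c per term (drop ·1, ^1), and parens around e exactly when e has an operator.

(0) 8|_5 = 5 + 3 ↦ 6 + 3|_6 = 9 ⇒ 8
(1) 8|_6 = 6 + 2 ↦ 7 + 2|_7 = 9 ⇒ 8
(2) 8|_7 = 7 + 1 ↦ 8 + 1|_8 = 9 ⇒ 8
(3) 8|_8 = 8 ↦ 9|_9 = 9 ⇒ 8

ω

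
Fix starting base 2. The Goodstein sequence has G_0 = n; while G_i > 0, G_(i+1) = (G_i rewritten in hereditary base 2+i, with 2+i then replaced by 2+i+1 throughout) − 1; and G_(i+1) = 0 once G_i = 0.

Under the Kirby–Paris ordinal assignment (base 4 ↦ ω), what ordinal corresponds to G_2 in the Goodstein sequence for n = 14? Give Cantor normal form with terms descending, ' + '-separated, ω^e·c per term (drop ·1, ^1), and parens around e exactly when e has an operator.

G_0=14  [base 2] 2^(2 + 1) + 2^2 + 2  →[2↦3]→  3^(3 + 1) + 3^3 + 3 = 111  −1 ⇒ G_1=110
G_1=110  [base 3] 3^(3 + 1) + 3^3 + 2  →[3↦4]→  4^(4 + 1) + 4^4 + 2 = 1282  −1 ⇒ G_2=1281
G_2=1281  [base 4] 4^(4 + 1) + 4^4 + 1  →[4↦5]→  5^(5 + 1) + 5^5 + 1 = 18751  −1 ⇒ G_3=18750

ω^(ω + 1) + ω^ω + 1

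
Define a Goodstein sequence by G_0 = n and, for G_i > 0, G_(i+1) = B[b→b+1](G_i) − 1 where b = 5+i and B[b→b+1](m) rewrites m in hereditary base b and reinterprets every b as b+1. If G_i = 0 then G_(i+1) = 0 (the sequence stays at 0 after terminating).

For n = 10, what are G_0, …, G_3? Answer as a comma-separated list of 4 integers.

10, 11, 11, 11

10 —HB5→ 2·5 —bump→ 2·6 = 12 —(−1)→ 11
11 —HB6→ 6 + 5 —bump→ 7 + 5 = 12 —(−1)→ 11
11 —HB7→ 7 + 4 —bump→ 8 + 4 = 12 —(−1)→ 11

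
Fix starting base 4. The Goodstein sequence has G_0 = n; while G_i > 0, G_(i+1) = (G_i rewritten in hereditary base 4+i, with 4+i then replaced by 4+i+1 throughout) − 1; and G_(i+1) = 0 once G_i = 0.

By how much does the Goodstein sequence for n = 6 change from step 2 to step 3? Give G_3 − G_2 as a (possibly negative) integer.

[0] 6 ≡ 4 + 2 (base 4). Lift 5: 7. −1: 6.
[1] 6 ≡ 5 + 1 (base 5). Lift 6: 7. −1: 6.
[2] 6 ≡ 6 (base 6). Lift 7: 7. −1: 6.

0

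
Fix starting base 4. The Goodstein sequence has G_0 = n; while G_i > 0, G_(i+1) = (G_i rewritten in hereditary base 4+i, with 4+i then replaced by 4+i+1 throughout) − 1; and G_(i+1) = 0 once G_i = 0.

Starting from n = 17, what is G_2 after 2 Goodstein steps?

G_0=17  [base 4] 4^2 + 1  →[4↦5]→  5^2 + 1 = 26  −1 ⇒ G_1=25
G_1=25  [base 5] 5^2  →[5↦6]→  6^2 = 36  −1 ⇒ G_2=35
G_2=35  [base 6] 5·6 + 5  →[6↦7]→  5·7 + 5 = 40  −1 ⇒ G_3=39

35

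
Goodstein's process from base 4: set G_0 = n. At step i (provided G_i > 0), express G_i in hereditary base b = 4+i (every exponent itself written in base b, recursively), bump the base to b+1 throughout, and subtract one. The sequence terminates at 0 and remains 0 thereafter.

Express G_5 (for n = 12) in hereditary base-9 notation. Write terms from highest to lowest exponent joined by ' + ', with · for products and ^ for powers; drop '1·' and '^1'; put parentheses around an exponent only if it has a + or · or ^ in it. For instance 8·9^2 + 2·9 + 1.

G_0=12  [base 4] 3·4  →[4↦5]→  3·5 = 15  −1 ⇒ G_1=14
G_1=14  [base 5] 2·5 + 4  →[5↦6]→  2·6 + 4 = 16  −1 ⇒ G_2=15
G_2=15  [base 6] 2·6 + 3  →[6↦7]→  2·7 + 3 = 17  −1 ⇒ G_3=16
G_3=16  [base 7] 2·7 + 2  →[7↦8]→  2·8 + 2 = 18  −1 ⇒ G_4=17
G_4=17  [base 8] 2·8 + 1  →[8↦9]→  2·9 + 1 = 19  −1 ⇒ G_5=18

2·9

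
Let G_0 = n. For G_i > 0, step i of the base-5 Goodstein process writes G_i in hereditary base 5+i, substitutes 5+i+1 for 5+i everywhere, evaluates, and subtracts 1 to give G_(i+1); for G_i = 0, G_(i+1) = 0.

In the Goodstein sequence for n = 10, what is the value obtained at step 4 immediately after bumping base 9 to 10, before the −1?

[0] 10 ≡ 2·5 (base 5). Lift 6: 12. −1: 11.
[1] 11 ≡ 6 + 5 (base 6). Lift 7: 12. −1: 11.
[2] 11 ≡ 7 + 4 (base 7). Lift 8: 12. −1: 11.
[3] 11 ≡ 8 + 3 (base 8). Lift 9: 12. −1: 11.
[4] 11 ≡ 9 + 2 (base 9). Lift 10: 12. −1: 11.

12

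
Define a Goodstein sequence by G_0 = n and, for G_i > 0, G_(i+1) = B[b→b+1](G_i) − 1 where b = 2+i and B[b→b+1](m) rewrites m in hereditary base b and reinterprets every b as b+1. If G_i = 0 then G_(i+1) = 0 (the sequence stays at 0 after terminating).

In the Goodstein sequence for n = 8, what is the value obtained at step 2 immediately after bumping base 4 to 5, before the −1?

6311

[0] 8 ≡ 2^(2 + 1) (base 2). Lift 3: 81. −1: 80.
[1] 80 ≡ 2·3^3 + 2·3^2 + 2·3 + 2 (base 3). Lift 4: 554. −1: 553.
[2] 553 ≡ 2·4^4 + 2·4^2 + 2·4 + 1 (base 4). Lift 5: 6311. −1: 6310.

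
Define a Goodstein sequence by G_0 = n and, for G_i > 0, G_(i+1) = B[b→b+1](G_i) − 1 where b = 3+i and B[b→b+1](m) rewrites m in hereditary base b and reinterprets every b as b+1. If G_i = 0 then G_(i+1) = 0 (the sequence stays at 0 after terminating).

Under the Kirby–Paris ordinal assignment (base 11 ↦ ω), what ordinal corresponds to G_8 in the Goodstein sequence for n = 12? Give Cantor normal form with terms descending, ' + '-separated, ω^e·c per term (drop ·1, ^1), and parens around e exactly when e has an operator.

12 —HB3→ 3^2 + 3 —bump→ 4^2 + 4 = 20 —(−1)→ 19
19 —HB4→ 4^2 + 3 —bump→ 5^2 + 3 = 28 —(−1)→ 27
27 —HB5→ 5^2 + 2 —bump→ 6^2 + 2 = 38 —(−1)→ 37
37 —HB6→ 6^2 + 1 —bump→ 7^2 + 1 = 50 —(−1)→ 49
49 —HB7→ 7^2 —bump→ 8^2 = 64 —(−1)→ 63
63 —HB8→ 7·8 + 7 —bump→ 7·9 + 7 = 70 —(−1)→ 69
69 —HB9→ 7·9 + 6 —bump→ 7·10 + 6 = 76 —(−1)→ 75
75 —HB10→ 7·10 + 5 —bump→ 7·11 + 5 = 82 —(−1)→ 81

ω·7 + 4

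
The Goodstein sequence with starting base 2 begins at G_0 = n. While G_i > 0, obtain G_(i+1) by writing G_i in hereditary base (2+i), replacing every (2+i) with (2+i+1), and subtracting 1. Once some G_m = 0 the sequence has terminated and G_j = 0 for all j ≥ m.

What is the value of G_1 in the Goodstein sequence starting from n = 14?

110

(0) 14|_2 = 2^(2 + 1) + 2^2 + 2 ↦ 3^(3 + 1) + 3^3 + 3|_3 = 111 ⇒ 110
(1) 110|_3 = 3^(3 + 1) + 3^3 + 2 ↦ 4^(4 + 1) + 4^4 + 2|_4 = 1282 ⇒ 1281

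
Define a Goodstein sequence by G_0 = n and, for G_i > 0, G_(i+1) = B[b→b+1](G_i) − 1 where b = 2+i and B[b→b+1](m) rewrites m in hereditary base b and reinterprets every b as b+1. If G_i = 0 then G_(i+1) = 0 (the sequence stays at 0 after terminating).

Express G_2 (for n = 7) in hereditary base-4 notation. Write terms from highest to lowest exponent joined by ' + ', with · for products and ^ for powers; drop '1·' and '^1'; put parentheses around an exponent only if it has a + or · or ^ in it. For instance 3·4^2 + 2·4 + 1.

4^4 + 3

7 —HB2→ 2^2 + 2 + 1 —bump→ 3^3 + 3 + 1 = 31 —(−1)→ 30
30 —HB3→ 3^3 + 3 —bump→ 4^4 + 4 = 260 —(−1)→ 259
259 —HB4→ 4^4 + 3 —bump→ 5^5 + 3 = 3128 —(−1)→ 3127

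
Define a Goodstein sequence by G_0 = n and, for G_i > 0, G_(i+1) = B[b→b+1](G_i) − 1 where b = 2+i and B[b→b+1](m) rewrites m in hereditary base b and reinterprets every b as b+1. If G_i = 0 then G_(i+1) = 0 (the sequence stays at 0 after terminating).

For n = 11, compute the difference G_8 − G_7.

67328168473

G_0 = 11. HB_2(11) = 2^(2 + 1) + 2 + 1. Bump = 85. G_1 = 84.
G_1 = 84. HB_3(84) = 3^(3 + 1) + 3. Bump = 1028. G_2 = 1027.
G_2 = 1027. HB_4(1027) = 4^(4 + 1) + 3. Bump = 15628. G_3 = 15627.
G_3 = 15627. HB_5(15627) = 5^(5 + 1) + 2. Bump = 279938. G_4 = 279937.
G_4 = 279937. HB_6(279937) = 6^(6 + 1) + 1. Bump = 5764802. G_5 = 5764801.
G_5 = 5764801. HB_7(5764801) = 7^(7 + 1). Bump = 134217728. G_6 = 134217727.
G_6 = 134217727. HB_8(134217727) = 7·8^8 + 7·8^7 + 7·8^6 + 7·8^5 + 7·8^4 + 7·8^3 + 7·8^2 + 7·8 + 7. Bump = 2749609303. G_7 = 2749609302.
G_7 = 2749609302. HB_9(2749609302) = 7·9^9 + 7·9^7 + 7·9^6 + 7·9^5 + 7·9^4 + 7·9^3 + 7·9^2 + 7·9 + 6. Bump = 70077777776. G_8 = 70077777775.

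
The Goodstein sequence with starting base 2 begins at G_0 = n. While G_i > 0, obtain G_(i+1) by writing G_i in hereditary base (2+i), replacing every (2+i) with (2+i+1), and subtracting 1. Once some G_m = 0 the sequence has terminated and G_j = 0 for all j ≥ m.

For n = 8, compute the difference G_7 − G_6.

step 0: 8 = 2^(2 + 1); sub 3 for 2: 3^(3 + 1); = 81; G_1 = 81−1 = 80
step 1: 80 = 2·3^3 + 2·3^2 + 2·3 + 2; sub 4 for 3: 2·4^4 + 2·4^2 + 2·4 + 2; = 554; G_2 = 554−1 = 553
step 2: 553 = 2·4^4 + 2·4^2 + 2·4 + 1; sub 5 for 4: 2·5^5 + 2·5^2 + 2·5 + 1; = 6311; G_3 = 6311−1 = 6310
step 3: 6310 = 2·5^5 + 2·5^2 + 2·5; sub 6 for 5: 2·6^6 + 2·6^2 + 2·6; = 93396; G_4 = 93396−1 = 93395
step 4: 93395 = 2·6^6 + 2·6^2 + 6 + 5; sub 7 for 6: 2·7^7 + 2·7^2 + 7 + 5; = 1647196; G_5 = 1647196−1 = 1647195
step 5: 1647195 = 2·7^7 + 2·7^2 + 7 + 4; sub 8 for 7: 2·8^8 + 2·8^2 + 8 + 4; = 33554572; G_6 = 33554572−1 = 33554571
step 6: 33554571 = 2·8^8 + 2·8^2 + 8 + 3; sub 9 for 8: 2·9^9 + 2·9^2 + 9 + 3; = 774841152; G_7 = 774841152−1 = 774841151

741286580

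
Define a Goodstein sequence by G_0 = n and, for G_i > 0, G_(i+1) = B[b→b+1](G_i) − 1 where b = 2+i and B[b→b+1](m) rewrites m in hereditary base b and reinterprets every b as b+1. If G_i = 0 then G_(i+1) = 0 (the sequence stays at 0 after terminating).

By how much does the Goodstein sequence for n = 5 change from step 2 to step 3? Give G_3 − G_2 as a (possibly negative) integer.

[0] 5 ≡ 2^2 + 1 (base 2). Lift 3: 28. −1: 27.
[1] 27 ≡ 3^3 (base 3). Lift 4: 256. −1: 255.
[2] 255 ≡ 3·4^3 + 3·4^2 + 3·4 + 3 (base 4). Lift 5: 468. −1: 467.

212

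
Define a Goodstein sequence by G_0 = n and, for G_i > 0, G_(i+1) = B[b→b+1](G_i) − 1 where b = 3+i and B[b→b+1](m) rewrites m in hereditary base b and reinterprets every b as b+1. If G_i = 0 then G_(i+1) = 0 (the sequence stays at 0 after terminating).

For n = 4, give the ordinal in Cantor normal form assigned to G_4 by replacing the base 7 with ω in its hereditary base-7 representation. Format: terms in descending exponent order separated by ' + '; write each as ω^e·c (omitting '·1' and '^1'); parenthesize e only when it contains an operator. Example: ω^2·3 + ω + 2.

2

[0] 4 ≡ 3 + 1 (base 3). Lift 4: 5. −1: 4.
[1] 4 ≡ 4 (base 4). Lift 5: 5. −1: 4.
[2] 4 ≡ 4 (base 5). Lift 6: 4. −1: 3.
[3] 3 ≡ 3 (base 6). Lift 7: 3. −1: 2.
[4] 2 ≡ 2 (base 7). Lift 8: 2. −1: 1.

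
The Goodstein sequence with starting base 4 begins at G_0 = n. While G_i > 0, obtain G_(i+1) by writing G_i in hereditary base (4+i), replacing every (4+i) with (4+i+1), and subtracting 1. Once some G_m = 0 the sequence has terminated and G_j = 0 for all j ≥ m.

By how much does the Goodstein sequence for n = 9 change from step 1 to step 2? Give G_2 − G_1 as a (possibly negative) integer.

G_0 = 9. HB_4(9) = 2·4 + 1. Bump = 11. G_1 = 10.
G_1 = 10. HB_5(10) = 2·5. Bump = 12. G_2 = 11.

1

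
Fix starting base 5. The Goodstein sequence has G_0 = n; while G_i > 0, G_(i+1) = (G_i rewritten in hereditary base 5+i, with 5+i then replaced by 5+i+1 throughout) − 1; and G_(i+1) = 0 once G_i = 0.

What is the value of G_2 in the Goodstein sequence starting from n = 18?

base 5: 18 = 3·5 + 3; at 6: 3·6 + 3 = 21; next = 20
base 6: 20 = 3·6 + 2; at 7: 3·7 + 2 = 23; next = 22

22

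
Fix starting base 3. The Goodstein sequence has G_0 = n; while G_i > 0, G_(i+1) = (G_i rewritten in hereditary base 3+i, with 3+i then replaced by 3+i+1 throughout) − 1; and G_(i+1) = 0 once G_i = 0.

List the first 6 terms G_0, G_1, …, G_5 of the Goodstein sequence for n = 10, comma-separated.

step 0: 10 = 3^2 + 1; sub 4 for 3: 4^2 + 1; = 17; G_1 = 17−1 = 16
step 1: 16 = 4^2; sub 5 for 4: 5^2; = 25; G_2 = 25−1 = 24
step 2: 24 = 4·5 + 4; sub 6 for 5: 4·6 + 4; = 28; G_3 = 28−1 = 27
step 3: 27 = 4·6 + 3; sub 7 for 6: 4·7 + 3; = 31; G_4 = 31−1 = 30
step 4: 30 = 4·7 + 2; sub 8 for 7: 4·8 + 2; = 34; G_5 = 34−1 = 33

10, 16, 24, 27, 30, 33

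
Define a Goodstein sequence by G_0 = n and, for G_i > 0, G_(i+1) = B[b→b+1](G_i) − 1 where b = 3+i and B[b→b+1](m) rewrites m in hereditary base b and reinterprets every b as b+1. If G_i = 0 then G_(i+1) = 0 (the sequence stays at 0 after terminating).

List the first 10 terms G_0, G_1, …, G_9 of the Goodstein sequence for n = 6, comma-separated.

6, 7, 7, 7, 7, 7, 6, 5, 4, 3

i=0: 6 = 2·3 (b=3); 3→4: 2·4 = 8; 8−1 = 7
i=1: 7 = 4 + 3 (b=4); 4→5: 5 + 3 = 8; 8−1 = 7
i=2: 7 = 5 + 2 (b=5); 5→6: 6 + 2 = 8; 8−1 = 7
i=3: 7 = 6 + 1 (b=6); 6→7: 7 + 1 = 8; 8−1 = 7
i=4: 7 = 7 (b=7); 7→8: 8 = 8; 8−1 = 7
i=5: 7 = 7 (b=8); 8→9: 7 = 7; 7−1 = 6
i=6: 6 = 6 (b=9); 9→10: 6 = 6; 6−1 = 5
i=7: 5 = 5 (b=10); 10→11: 5 = 5; 5−1 = 4
i=8: 4 = 4 (b=11); 11→12: 4 = 4; 4−1 = 3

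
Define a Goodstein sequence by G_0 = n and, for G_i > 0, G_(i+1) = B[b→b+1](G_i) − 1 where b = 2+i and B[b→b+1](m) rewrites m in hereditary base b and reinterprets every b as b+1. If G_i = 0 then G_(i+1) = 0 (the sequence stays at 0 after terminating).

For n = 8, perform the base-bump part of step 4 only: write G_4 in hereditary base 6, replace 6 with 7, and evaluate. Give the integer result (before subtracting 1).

1647196

8 —HB2→ 2^(2 + 1) —bump→ 3^(3 + 1) = 81 —(−1)→ 80
80 —HB3→ 2·3^3 + 2·3^2 + 2·3 + 2 —bump→ 2·4^4 + 2·4^2 + 2·4 + 2 = 554 —(−1)→ 553
553 —HB4→ 2·4^4 + 2·4^2 + 2·4 + 1 —bump→ 2·5^5 + 2·5^2 + 2·5 + 1 = 6311 —(−1)→ 6310
6310 —HB5→ 2·5^5 + 2·5^2 + 2·5 —bump→ 2·6^6 + 2·6^2 + 2·6 = 93396 —(−1)→ 93395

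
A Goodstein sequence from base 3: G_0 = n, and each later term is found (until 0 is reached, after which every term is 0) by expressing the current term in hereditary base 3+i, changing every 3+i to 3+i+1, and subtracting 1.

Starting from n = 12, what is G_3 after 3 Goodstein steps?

37

G_0 = 12. HB_3(12) = 3^2 + 3. Bump = 20. G_1 = 19.
G_1 = 19. HB_4(19) = 4^2 + 3. Bump = 28. G_2 = 27.
G_2 = 27. HB_5(27) = 5^2 + 2. Bump = 38. G_3 = 37.
G_3 = 37. HB_6(37) = 6^2 + 1. Bump = 50. G_4 = 49.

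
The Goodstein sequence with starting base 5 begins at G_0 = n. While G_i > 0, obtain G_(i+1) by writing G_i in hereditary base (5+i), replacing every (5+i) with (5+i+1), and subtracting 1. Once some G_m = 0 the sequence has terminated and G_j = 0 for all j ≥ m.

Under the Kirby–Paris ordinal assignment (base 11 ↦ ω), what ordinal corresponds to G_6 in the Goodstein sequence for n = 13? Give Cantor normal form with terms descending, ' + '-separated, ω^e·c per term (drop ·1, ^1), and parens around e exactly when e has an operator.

13 —HB5→ 2·5 + 3 —bump→ 2·6 + 3 = 15 —(−1)→ 14
14 —HB6→ 2·6 + 2 —bump→ 2·7 + 2 = 16 —(−1)→ 15
15 —HB7→ 2·7 + 1 —bump→ 2·8 + 1 = 17 —(−1)→ 16
16 —HB8→ 2·8 —bump→ 2·9 = 18 —(−1)→ 17
17 —HB9→ 9 + 8 —bump→ 10 + 8 = 18 —(−1)→ 17
17 —HB10→ 10 + 7 —bump→ 11 + 7 = 18 —(−1)→ 17

ω + 6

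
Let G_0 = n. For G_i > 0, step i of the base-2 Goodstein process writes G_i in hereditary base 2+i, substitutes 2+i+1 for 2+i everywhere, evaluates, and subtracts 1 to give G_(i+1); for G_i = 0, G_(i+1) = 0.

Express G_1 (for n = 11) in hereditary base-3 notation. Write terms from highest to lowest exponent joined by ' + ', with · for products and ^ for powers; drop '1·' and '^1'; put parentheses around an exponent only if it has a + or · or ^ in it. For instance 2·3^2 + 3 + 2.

3^(3 + 1) + 3

step 0: 11 = 2^(2 + 1) + 2 + 1; sub 3 for 2: 3^(3 + 1) + 3 + 1; = 85; G_1 = 85−1 = 84
step 1: 84 = 3^(3 + 1) + 3; sub 4 for 3: 4^(4 + 1) + 4; = 1028; G_2 = 1028−1 = 1027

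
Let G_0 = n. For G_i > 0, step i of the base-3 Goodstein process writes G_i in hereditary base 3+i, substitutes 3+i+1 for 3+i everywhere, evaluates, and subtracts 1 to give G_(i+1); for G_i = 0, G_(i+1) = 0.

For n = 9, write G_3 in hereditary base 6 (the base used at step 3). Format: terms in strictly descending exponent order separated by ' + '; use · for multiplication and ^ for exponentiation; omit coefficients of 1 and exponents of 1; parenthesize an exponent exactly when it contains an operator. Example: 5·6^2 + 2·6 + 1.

3·6 + 1

i=0: 9 = 3^2 (b=3); 3→4: 4^2 = 16; 16−1 = 15
i=1: 15 = 3·4 + 3 (b=4); 4→5: 3·5 + 3 = 18; 18−1 = 17
i=2: 17 = 3·5 + 2 (b=5); 5→6: 3·6 + 2 = 20; 20−1 = 19
i=3: 19 = 3·6 + 1 (b=6); 6→7: 3·7 + 1 = 22; 22−1 = 21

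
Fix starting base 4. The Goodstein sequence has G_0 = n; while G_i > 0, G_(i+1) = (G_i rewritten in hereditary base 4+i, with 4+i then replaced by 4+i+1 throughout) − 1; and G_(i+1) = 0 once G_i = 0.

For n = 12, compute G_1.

14

step 0: 12 = 3·4; sub 5 for 4: 3·5; = 15; G_1 = 15−1 = 14
step 1: 14 = 2·5 + 4; sub 6 for 5: 2·6 + 4; = 16; G_2 = 16−1 = 15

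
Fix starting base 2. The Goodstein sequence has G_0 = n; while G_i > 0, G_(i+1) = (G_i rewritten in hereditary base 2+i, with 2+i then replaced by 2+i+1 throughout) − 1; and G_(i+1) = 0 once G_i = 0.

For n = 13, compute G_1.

108

13 —HB2→ 2^(2 + 1) + 2^2 + 1 —bump→ 3^(3 + 1) + 3^3 + 1 = 109 —(−1)→ 108
108 —HB3→ 3^(3 + 1) + 3^3 —bump→ 4^(4 + 1) + 4^4 = 1280 —(−1)→ 1279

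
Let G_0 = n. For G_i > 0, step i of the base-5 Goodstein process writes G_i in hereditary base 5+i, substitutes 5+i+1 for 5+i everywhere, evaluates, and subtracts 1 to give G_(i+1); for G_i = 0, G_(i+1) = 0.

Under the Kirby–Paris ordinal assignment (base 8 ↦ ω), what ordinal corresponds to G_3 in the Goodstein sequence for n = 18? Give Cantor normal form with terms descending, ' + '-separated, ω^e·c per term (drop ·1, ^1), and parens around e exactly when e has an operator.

ω·3

G_0=18  [base 5] 3·5 + 3  →[5↦6]→  3·6 + 3 = 21  −1 ⇒ G_1=20
G_1=20  [base 6] 3·6 + 2  →[6↦7]→  3·7 + 2 = 23  −1 ⇒ G_2=22
G_2=22  [base 7] 3·7 + 1  →[7↦8]→  3·8 + 1 = 25  −1 ⇒ G_3=24
G_3=24  [base 8] 3·8  →[8↦9]→  3·9 = 27  −1 ⇒ G_4=26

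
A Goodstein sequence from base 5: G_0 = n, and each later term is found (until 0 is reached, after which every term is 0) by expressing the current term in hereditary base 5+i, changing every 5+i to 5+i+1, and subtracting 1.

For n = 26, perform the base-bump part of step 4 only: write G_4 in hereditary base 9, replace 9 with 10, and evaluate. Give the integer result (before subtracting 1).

64

G_0=26  [base 5] 5^2 + 1  →[5↦6]→  6^2 + 1 = 37  −1 ⇒ G_1=36
G_1=36  [base 6] 6^2  →[6↦7]→  7^2 = 49  −1 ⇒ G_2=48
G_2=48  [base 7] 6·7 + 6  →[7↦8]→  6·8 + 6 = 54  −1 ⇒ G_3=53
G_3=53  [base 8] 6·8 + 5  →[8↦9]→  6·9 + 5 = 59  −1 ⇒ G_4=58
G_4=58  [base 9] 6·9 + 4  →[9↦10]→  6·10 + 4 = 64  −1 ⇒ G_5=63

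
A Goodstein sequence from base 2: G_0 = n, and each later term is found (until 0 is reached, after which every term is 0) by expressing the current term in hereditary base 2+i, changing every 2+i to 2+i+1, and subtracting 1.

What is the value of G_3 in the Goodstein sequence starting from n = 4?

base 2: 4 = 2^2; at 3: 3^3 = 27; next = 26
base 3: 26 = 2·3^2 + 2·3 + 2; at 4: 2·4^2 + 2·4 + 2 = 42; next = 41
base 4: 41 = 2·4^2 + 2·4 + 1; at 5: 2·5^2 + 2·5 + 1 = 61; next = 60
base 5: 60 = 2·5^2 + 2·5; at 6: 2·6^2 + 2·6 = 84; next = 83

60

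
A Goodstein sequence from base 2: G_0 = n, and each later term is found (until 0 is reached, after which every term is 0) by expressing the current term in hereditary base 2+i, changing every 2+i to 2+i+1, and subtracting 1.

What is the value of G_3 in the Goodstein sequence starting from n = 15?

18752

G_0 = 15. HB_2(15) = 2^(2 + 1) + 2^2 + 2 + 1. Bump = 112. G_1 = 111.
G_1 = 111. HB_3(111) = 3^(3 + 1) + 3^3 + 3. Bump = 1284. G_2 = 1283.
G_2 = 1283. HB_4(1283) = 4^(4 + 1) + 4^4 + 3. Bump = 18753. G_3 = 18752.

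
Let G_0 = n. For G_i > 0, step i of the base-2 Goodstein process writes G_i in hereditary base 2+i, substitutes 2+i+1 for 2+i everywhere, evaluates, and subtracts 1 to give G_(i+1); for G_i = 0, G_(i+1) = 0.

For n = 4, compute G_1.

[0] 4 ≡ 2^2 (base 2). Lift 3: 27. −1: 26.
[1] 26 ≡ 2·3^2 + 2·3 + 2 (base 3). Lift 4: 42. −1: 41.

26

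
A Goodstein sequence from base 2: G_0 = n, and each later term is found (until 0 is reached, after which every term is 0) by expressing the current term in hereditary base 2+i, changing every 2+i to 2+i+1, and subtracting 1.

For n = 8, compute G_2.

G_0=8  [base 2] 2^(2 + 1)  →[2↦3]→  3^(3 + 1) = 81  −1 ⇒ G_1=80
G_1=80  [base 3] 2·3^3 + 2·3^2 + 2·3 + 2  →[3↦4]→  2·4^4 + 2·4^2 + 2·4 + 2 = 554  −1 ⇒ G_2=553
G_2=553  [base 4] 2·4^4 + 2·4^2 + 2·4 + 1  →[4↦5]→  2·5^5 + 2·5^2 + 2·5 + 1 = 6311  −1 ⇒ G_3=6310

553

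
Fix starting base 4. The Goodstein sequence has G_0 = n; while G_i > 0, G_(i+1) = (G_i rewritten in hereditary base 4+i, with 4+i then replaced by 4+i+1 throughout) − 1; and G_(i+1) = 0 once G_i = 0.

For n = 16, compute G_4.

16 —HB4→ 4^2 —bump→ 5^2 = 25 —(−1)→ 24
24 —HB5→ 4·5 + 4 —bump→ 4·6 + 4 = 28 —(−1)→ 27
27 —HB6→ 4·6 + 3 —bump→ 4·7 + 3 = 31 —(−1)→ 30
30 —HB7→ 4·7 + 2 —bump→ 4·8 + 2 = 34 —(−1)→ 33

33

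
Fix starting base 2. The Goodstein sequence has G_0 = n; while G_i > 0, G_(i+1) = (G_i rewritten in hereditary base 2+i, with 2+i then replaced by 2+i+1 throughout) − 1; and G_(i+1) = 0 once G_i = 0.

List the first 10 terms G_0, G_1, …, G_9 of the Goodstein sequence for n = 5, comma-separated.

[0] 5 ≡ 2^2 + 1 (base 2). Lift 3: 28. −1: 27.
[1] 27 ≡ 3^3 (base 3). Lift 4: 256. −1: 255.
[2] 255 ≡ 3·4^3 + 3·4^2 + 3·4 + 3 (base 4). Lift 5: 468. −1: 467.
[3] 467 ≡ 3·5^3 + 3·5^2 + 3·5 + 2 (base 5). Lift 6: 776. −1: 775.
[4] 775 ≡ 3·6^3 + 3·6^2 + 3·6 + 1 (base 6). Lift 7: 1198. −1: 1197.
[5] 1197 ≡ 3·7^3 + 3·7^2 + 3·7 (base 7). Lift 8: 1752. −1: 1751.
[6] 1751 ≡ 3·8^3 + 3·8^2 + 2·8 + 7 (base 8). Lift 9: 2455. −1: 2454.
[7] 2454 ≡ 3·9^3 + 3·9^2 + 2·9 + 6 (base 9). Lift 10: 3326. −1: 3325.
[8] 3325 ≡ 3·10^3 + 3·10^2 + 2·10 + 5 (base 10). Lift 11: 4383. −1: 4382.

5, 27, 255, 467, 775, 1197, 1751, 2454, 3325, 4382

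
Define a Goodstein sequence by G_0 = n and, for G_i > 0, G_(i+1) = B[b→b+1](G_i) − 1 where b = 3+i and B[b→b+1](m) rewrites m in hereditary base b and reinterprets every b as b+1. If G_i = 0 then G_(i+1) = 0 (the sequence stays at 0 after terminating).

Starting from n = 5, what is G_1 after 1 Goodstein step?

5

G_0 = 5. HB_3(5) = 3 + 2. Bump = 6. G_1 = 5.
G_1 = 5. HB_4(5) = 4 + 1. Bump = 6. G_2 = 5.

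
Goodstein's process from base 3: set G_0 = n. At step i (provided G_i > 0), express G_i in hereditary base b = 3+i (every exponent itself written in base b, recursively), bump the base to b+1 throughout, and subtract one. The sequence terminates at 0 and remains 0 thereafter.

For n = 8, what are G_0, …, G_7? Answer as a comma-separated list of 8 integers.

i=0: 8 = 2·3 + 2 (b=3); 3→4: 2·4 + 2 = 10; 10−1 = 9
i=1: 9 = 2·4 + 1 (b=4); 4→5: 2·5 + 1 = 11; 11−1 = 10
i=2: 10 = 2·5 (b=5); 5→6: 2·6 = 12; 12−1 = 11
i=3: 11 = 6 + 5 (b=6); 6→7: 7 + 5 = 12; 12−1 = 11
i=4: 11 = 7 + 4 (b=7); 7→8: 8 + 4 = 12; 12−1 = 11
i=5: 11 = 8 + 3 (b=8); 8→9: 9 + 3 = 12; 12−1 = 11
i=6: 11 = 9 + 2 (b=9); 9→10: 10 + 2 = 12; 12−1 = 11

8, 9, 10, 11, 11, 11, 11, 11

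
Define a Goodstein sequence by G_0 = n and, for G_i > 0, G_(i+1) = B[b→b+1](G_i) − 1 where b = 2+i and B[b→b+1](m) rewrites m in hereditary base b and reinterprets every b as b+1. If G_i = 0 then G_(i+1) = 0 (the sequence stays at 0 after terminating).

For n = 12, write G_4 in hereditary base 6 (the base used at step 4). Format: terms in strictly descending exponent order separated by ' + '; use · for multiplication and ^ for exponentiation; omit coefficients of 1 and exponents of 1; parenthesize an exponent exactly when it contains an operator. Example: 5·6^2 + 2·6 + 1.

(0) 12|_2 = 2^(2 + 1) + 2^2 ↦ 3^(3 + 1) + 3^3|_3 = 108 ⇒ 107
(1) 107|_3 = 3^(3 + 1) + 2·3^2 + 2·3 + 2 ↦ 4^(4 + 1) + 2·4^2 + 2·4 + 2|_4 = 1066 ⇒ 1065
(2) 1065|_4 = 4^(4 + 1) + 2·4^2 + 2·4 + 1 ↦ 5^(5 + 1) + 2·5^2 + 2·5 + 1|_5 = 15686 ⇒ 15685
(3) 15685|_5 = 5^(5 + 1) + 2·5^2 + 2·5 ↦ 6^(6 + 1) + 2·6^2 + 2·6|_6 = 280020 ⇒ 280019
(4) 280019|_6 = 6^(6 + 1) + 2·6^2 + 6 + 5 ↦ 7^(7 + 1) + 2·7^2 + 7 + 5|_7 = 5764911 ⇒ 5764910

6^(6 + 1) + 2·6^2 + 6 + 5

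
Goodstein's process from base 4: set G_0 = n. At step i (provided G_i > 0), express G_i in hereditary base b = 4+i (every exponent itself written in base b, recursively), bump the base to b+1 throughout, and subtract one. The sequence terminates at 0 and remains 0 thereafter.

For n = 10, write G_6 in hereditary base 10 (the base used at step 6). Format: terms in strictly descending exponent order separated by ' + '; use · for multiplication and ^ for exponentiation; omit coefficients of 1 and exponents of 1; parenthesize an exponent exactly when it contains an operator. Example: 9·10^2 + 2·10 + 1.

G_0=10  [base 4] 2·4 + 2  →[4↦5]→  2·5 + 2 = 12  −1 ⇒ G_1=11
G_1=11  [base 5] 2·5 + 1  →[5↦6]→  2·6 + 1 = 13  −1 ⇒ G_2=12
G_2=12  [base 6] 2·6  →[6↦7]→  2·7 = 14  −1 ⇒ G_3=13
G_3=13  [base 7] 7 + 6  →[7↦8]→  8 + 6 = 14  −1 ⇒ G_4=13
G_4=13  [base 8] 8 + 5  →[8↦9]→  9 + 5 = 14  −1 ⇒ G_5=13
G_5=13  [base 9] 9 + 4  →[9↦10]→  10 + 4 = 14  −1 ⇒ G_6=13
G_6=13  [base 10] 10 + 3  →[10↦11]→  11 + 3 = 14  −1 ⇒ G_7=13

10 + 3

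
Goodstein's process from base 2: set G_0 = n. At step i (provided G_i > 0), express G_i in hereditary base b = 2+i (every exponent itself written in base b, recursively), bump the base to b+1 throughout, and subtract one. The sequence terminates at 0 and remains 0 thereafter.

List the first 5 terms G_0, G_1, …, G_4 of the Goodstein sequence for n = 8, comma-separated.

8, 80, 553, 6310, 93395

G_0 = 8. HB_2(8) = 2^(2 + 1). Bump = 81. G_1 = 80.
G_1 = 80. HB_3(80) = 2·3^3 + 2·3^2 + 2·3 + 2. Bump = 554. G_2 = 553.
G_2 = 553. HB_4(553) = 2·4^4 + 2·4^2 + 2·4 + 1. Bump = 6311. G_3 = 6310.
G_3 = 6310. HB_5(6310) = 2·5^5 + 2·5^2 + 2·5. Bump = 93396. G_4 = 93395.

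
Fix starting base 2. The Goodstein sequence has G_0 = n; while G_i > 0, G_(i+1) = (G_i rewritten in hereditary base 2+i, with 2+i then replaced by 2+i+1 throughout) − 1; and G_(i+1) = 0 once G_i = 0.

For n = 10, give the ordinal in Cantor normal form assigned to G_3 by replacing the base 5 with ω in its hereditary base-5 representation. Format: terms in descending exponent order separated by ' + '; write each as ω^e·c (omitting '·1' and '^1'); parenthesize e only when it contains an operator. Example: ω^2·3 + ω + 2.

ω^(ω + 1)

G_0=10  [base 2] 2^(2 + 1) + 2  →[2↦3]→  3^(3 + 1) + 3 = 84  −1 ⇒ G_1=83
G_1=83  [base 3] 3^(3 + 1) + 2  →[3↦4]→  4^(4 + 1) + 2 = 1026  −1 ⇒ G_2=1025
G_2=1025  [base 4] 4^(4 + 1) + 1  →[4↦5]→  5^(5 + 1) + 1 = 15626  −1 ⇒ G_3=15625
G_3=15625  [base 5] 5^(5 + 1)  →[5↦6]→  6^(6 + 1) = 279936  −1 ⇒ G_4=279935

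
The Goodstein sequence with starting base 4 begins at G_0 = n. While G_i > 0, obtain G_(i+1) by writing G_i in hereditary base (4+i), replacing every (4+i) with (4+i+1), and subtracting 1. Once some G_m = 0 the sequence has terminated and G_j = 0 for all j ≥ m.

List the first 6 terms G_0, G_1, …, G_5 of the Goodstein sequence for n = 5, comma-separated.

5, 5, 5, 4, 3, 2

5 —HB4→ 4 + 1 —bump→ 5 + 1 = 6 —(−1)→ 5
5 —HB5→ 5 —bump→ 6 = 6 —(−1)→ 5
5 —HB6→ 5 —bump→ 5 = 5 —(−1)→ 4
4 —HB7→ 4 —bump→ 4 = 4 —(−1)→ 3
3 —HB8→ 3 —bump→ 3 = 3 —(−1)→ 2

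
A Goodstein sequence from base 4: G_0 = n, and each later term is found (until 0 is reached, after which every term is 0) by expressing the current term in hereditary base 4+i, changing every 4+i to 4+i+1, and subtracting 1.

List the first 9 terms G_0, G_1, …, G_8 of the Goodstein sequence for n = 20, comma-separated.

(0) 20|_4 = 4^2 + 4 ↦ 5^2 + 5|_5 = 30 ⇒ 29
(1) 29|_5 = 5^2 + 4 ↦ 6^2 + 4|_6 = 40 ⇒ 39
(2) 39|_6 = 6^2 + 3 ↦ 7^2 + 3|_7 = 52 ⇒ 51
(3) 51|_7 = 7^2 + 2 ↦ 8^2 + 2|_8 = 66 ⇒ 65
(4) 65|_8 = 8^2 + 1 ↦ 9^2 + 1|_9 = 82 ⇒ 81
(5) 81|_9 = 9^2 ↦ 10^2|_10 = 100 ⇒ 99
(6) 99|_10 = 9·10 + 9 ↦ 9·11 + 9|_11 = 108 ⇒ 107
(7) 107|_11 = 9·11 + 8 ↦ 9·12 + 8|_12 = 116 ⇒ 115

20, 29, 39, 51, 65, 81, 99, 107, 115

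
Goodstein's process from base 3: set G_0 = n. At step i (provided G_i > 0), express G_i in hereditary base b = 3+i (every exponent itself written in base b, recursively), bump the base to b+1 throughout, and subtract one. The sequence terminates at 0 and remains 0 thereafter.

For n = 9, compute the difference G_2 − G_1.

2

step 0: 9 = 3^2; sub 4 for 3: 4^2; = 16; G_1 = 16−1 = 15
step 1: 15 = 3·4 + 3; sub 5 for 4: 3·5 + 3; = 18; G_2 = 18−1 = 17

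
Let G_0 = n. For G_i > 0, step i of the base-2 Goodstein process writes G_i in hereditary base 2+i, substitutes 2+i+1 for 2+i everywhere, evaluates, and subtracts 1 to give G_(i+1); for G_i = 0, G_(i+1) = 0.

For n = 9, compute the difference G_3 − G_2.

G_0 = 9. HB_2(9) = 2^(2 + 1) + 1. Bump = 82. G_1 = 81.
G_1 = 81. HB_3(81) = 3^(3 + 1). Bump = 1024. G_2 = 1023.
G_2 = 1023. HB_4(1023) = 3·4^4 + 3·4^3 + 3·4^2 + 3·4 + 3. Bump = 9843. G_3 = 9842.

8819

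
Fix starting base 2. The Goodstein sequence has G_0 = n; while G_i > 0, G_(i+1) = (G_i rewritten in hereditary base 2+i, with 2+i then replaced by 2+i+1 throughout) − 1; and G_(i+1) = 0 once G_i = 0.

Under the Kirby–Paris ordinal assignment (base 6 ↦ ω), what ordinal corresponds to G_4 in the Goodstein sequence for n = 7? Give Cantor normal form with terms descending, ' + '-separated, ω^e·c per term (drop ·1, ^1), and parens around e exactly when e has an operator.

ω^ω + 1

i=0: 7 = 2^2 + 2 + 1 (b=2); 2→3: 3^3 + 3 + 1 = 31; 31−1 = 30
i=1: 30 = 3^3 + 3 (b=3); 3→4: 4^4 + 4 = 260; 260−1 = 259
i=2: 259 = 4^4 + 3 (b=4); 4→5: 5^5 + 3 = 3128; 3128−1 = 3127
i=3: 3127 = 5^5 + 2 (b=5); 5→6: 6^6 + 2 = 46658; 46658−1 = 46657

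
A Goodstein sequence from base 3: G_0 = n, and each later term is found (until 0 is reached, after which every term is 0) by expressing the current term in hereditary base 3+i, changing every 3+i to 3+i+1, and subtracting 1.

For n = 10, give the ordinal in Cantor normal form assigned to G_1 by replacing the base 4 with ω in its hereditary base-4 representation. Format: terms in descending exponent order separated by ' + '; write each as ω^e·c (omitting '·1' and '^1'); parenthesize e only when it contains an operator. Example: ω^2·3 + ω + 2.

10 —HB3→ 3^2 + 1 —bump→ 4^2 + 1 = 17 —(−1)→ 16
16 —HB4→ 4^2 —bump→ 5^2 = 25 —(−1)→ 24

ω^2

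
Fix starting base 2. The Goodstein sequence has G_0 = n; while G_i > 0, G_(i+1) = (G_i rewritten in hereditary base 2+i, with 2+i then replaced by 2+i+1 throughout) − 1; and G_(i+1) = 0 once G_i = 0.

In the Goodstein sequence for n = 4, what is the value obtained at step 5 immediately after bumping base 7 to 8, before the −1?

4 —HB2→ 2^2 —bump→ 3^3 = 27 —(−1)→ 26
26 —HB3→ 2·3^2 + 2·3 + 2 —bump→ 2·4^2 + 2·4 + 2 = 42 —(−1)→ 41
41 —HB4→ 2·4^2 + 2·4 + 1 —bump→ 2·5^2 + 2·5 + 1 = 61 —(−1)→ 60
60 —HB5→ 2·5^2 + 2·5 —bump→ 2·6^2 + 2·6 = 84 —(−1)→ 83
83 —HB6→ 2·6^2 + 6 + 5 —bump→ 2·7^2 + 7 + 5 = 110 —(−1)→ 109
109 —HB7→ 2·7^2 + 7 + 4 —bump→ 2·8^2 + 8 + 4 = 140 —(−1)→ 139

140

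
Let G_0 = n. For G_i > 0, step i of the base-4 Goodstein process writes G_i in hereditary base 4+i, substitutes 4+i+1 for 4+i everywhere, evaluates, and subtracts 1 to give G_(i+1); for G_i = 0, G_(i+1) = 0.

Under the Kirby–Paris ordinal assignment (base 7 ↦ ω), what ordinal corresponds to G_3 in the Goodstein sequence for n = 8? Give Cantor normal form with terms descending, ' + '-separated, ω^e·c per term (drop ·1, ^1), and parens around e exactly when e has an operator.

ω + 2

i=0: 8 = 2·4 (b=4); 4→5: 2·5 = 10; 10−1 = 9
i=1: 9 = 5 + 4 (b=5); 5→6: 6 + 4 = 10; 10−1 = 9
i=2: 9 = 6 + 3 (b=6); 6→7: 7 + 3 = 10; 10−1 = 9
i=3: 9 = 7 + 2 (b=7); 7→8: 8 + 2 = 10; 10−1 = 9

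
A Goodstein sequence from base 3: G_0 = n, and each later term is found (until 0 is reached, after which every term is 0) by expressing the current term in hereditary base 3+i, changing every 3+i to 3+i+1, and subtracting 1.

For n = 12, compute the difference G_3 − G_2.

10

step 0: 12 = 3^2 + 3; sub 4 for 3: 4^2 + 4; = 20; G_1 = 20−1 = 19
step 1: 19 = 4^2 + 3; sub 5 for 4: 5^2 + 3; = 28; G_2 = 28−1 = 27
step 2: 27 = 5^2 + 2; sub 6 for 5: 6^2 + 2; = 38; G_3 = 38−1 = 37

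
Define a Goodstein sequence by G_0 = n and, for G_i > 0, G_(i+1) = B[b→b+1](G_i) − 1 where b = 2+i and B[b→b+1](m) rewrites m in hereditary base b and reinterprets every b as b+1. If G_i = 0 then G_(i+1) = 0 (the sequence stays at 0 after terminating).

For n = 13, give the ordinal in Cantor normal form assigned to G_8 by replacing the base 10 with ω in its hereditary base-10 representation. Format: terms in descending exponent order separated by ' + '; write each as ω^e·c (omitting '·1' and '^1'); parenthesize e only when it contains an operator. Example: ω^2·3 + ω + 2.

ω^(ω + 1) + ω^3·3 + ω^2·3 + ω·2 + 5

base 2: 13 = 2^(2 + 1) + 2^2 + 1; at 3: 3^(3 + 1) + 3^3 + 1 = 109; next = 108
base 3: 108 = 3^(3 + 1) + 3^3; at 4: 4^(4 + 1) + 4^4 = 1280; next = 1279
base 4: 1279 = 4^(4 + 1) + 3·4^3 + 3·4^2 + 3·4 + 3; at 5: 5^(5 + 1) + 3·5^3 + 3·5^2 + 3·5 + 3 = 16093; next = 16092
base 5: 16092 = 5^(5 + 1) + 3·5^3 + 3·5^2 + 3·5 + 2; at 6: 6^(6 + 1) + 3·6^3 + 3·6^2 + 3·6 + 2 = 280712; next = 280711
base 6: 280711 = 6^(6 + 1) + 3·6^3 + 3·6^2 + 3·6 + 1; at 7: 7^(7 + 1) + 3·7^3 + 3·7^2 + 3·7 + 1 = 5765999; next = 5765998
base 7: 5765998 = 7^(7 + 1) + 3·7^3 + 3·7^2 + 3·7; at 8: 8^(8 + 1) + 3·8^3 + 3·8^2 + 3·8 = 134219480; next = 134219479
base 8: 134219479 = 8^(8 + 1) + 3·8^3 + 3·8^2 + 2·8 + 7; at 9: 9^(9 + 1) + 3·9^3 + 3·9^2 + 2·9 + 7 = 3486786856; next = 3486786855
base 9: 3486786855 = 9^(9 + 1) + 3·9^3 + 3·9^2 + 2·9 + 6; at 10: 10^(10 + 1) + 3·10^3 + 3·10^2 + 2·10 + 6 = 100000003326; next = 100000003325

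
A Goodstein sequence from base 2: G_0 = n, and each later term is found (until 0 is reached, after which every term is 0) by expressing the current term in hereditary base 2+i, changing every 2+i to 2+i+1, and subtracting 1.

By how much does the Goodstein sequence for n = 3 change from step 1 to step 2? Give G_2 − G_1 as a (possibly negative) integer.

[0] 3 ≡ 2 + 1 (base 2). Lift 3: 4. −1: 3.
[1] 3 ≡ 3 (base 3). Lift 4: 4. −1: 3.

0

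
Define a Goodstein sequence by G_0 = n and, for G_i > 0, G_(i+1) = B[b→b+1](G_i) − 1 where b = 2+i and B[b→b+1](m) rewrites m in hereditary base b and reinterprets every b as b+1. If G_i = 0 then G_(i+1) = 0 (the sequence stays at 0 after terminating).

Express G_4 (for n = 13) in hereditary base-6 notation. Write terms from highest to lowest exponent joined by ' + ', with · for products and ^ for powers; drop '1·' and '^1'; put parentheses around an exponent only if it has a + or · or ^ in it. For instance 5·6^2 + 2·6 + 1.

base 2: 13 = 2^(2 + 1) + 2^2 + 1; at 3: 3^(3 + 1) + 3^3 + 1 = 109; next = 108
base 3: 108 = 3^(3 + 1) + 3^3; at 4: 4^(4 + 1) + 4^4 = 1280; next = 1279
base 4: 1279 = 4^(4 + 1) + 3·4^3 + 3·4^2 + 3·4 + 3; at 5: 5^(5 + 1) + 3·5^3 + 3·5^2 + 3·5 + 3 = 16093; next = 16092
base 5: 16092 = 5^(5 + 1) + 3·5^3 + 3·5^2 + 3·5 + 2; at 6: 6^(6 + 1) + 3·6^3 + 3·6^2 + 3·6 + 2 = 280712; next = 280711
base 6: 280711 = 6^(6 + 1) + 3·6^3 + 3·6^2 + 3·6 + 1; at 7: 7^(7 + 1) + 3·7^3 + 3·7^2 + 3·7 + 1 = 5765999; next = 5765998

6^(6 + 1) + 3·6^3 + 3·6^2 + 3·6 + 1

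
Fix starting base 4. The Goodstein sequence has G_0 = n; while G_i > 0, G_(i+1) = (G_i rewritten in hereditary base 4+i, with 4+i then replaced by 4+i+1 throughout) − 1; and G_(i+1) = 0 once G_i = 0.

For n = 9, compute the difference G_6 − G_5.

9 —HB4→ 2·4 + 1 —bump→ 2·5 + 1 = 11 —(−1)→ 10
10 —HB5→ 2·5 —bump→ 2·6 = 12 —(−1)→ 11
11 —HB6→ 6 + 5 —bump→ 7 + 5 = 12 —(−1)→ 11
11 —HB7→ 7 + 4 —bump→ 8 + 4 = 12 —(−1)→ 11
11 —HB8→ 8 + 3 —bump→ 9 + 3 = 12 —(−1)→ 11
11 —HB9→ 9 + 2 —bump→ 10 + 2 = 12 —(−1)→ 11

0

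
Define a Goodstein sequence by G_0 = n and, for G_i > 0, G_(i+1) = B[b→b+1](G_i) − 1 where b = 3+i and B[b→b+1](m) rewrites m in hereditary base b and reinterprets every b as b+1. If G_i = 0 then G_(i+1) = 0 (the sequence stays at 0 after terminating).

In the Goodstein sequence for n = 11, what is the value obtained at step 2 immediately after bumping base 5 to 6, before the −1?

G_0 = 11. HB_3(11) = 3^2 + 2. Bump = 18. G_1 = 17.
G_1 = 17. HB_4(17) = 4^2 + 1. Bump = 26. G_2 = 25.
G_2 = 25. HB_5(25) = 5^2. Bump = 36. G_3 = 35.

36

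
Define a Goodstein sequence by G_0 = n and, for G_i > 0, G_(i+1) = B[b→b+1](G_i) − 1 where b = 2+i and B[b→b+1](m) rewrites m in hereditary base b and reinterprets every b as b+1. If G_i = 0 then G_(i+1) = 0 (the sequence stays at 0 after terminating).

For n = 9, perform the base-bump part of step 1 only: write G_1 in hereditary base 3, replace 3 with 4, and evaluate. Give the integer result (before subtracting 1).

G_0 = 9. HB_2(9) = 2^(2 + 1) + 1. Bump = 82. G_1 = 81.
G_1 = 81. HB_3(81) = 3^(3 + 1). Bump = 1024. G_2 = 1023.

1024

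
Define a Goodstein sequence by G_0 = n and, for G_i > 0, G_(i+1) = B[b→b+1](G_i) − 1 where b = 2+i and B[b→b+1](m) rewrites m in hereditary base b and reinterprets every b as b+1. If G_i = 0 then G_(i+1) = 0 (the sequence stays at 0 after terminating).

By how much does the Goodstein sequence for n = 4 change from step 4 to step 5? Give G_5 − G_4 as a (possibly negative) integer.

26

[0] 4 ≡ 2^2 (base 2). Lift 3: 27. −1: 26.
[1] 26 ≡ 2·3^2 + 2·3 + 2 (base 3). Lift 4: 42. −1: 41.
[2] 41 ≡ 2·4^2 + 2·4 + 1 (base 4). Lift 5: 61. −1: 60.
[3] 60 ≡ 2·5^2 + 2·5 (base 5). Lift 6: 84. −1: 83.
[4] 83 ≡ 2·6^2 + 6 + 5 (base 6). Lift 7: 110. −1: 109.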